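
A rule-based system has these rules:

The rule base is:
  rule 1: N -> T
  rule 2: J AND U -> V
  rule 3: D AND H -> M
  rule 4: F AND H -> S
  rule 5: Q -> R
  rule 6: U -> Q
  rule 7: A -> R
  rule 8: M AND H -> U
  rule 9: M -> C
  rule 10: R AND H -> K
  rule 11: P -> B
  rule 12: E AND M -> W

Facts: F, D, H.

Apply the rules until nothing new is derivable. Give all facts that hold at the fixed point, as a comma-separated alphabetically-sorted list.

Round 1 — rule 3, rule 4, derive M, S.
Round 2 — rule 8, rule 9, derive U, C.
Round 3 — rule 6, derive Q.
Round 4 — rule 5, derive R.
Round 5 — rule 10, derive K.

C, D, F, H, K, M, Q, R, S, U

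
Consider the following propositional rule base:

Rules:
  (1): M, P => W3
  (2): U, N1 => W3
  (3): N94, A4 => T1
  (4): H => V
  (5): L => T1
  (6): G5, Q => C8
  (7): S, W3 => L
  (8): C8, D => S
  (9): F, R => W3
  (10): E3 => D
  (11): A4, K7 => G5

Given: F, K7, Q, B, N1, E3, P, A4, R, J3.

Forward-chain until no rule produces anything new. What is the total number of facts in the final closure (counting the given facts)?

Round 1: (9) [F, R => W3]; (10) [E3 => D]; (11) [A4, K7 => G5]. Adds W3, D, G5.
Round 2: (6) [G5, Q => C8]. Adds C8.
Round 3: (8) [C8, D => S]. Adds S.
Round 4: (7) [S, W3 => L]. Adds L.
Round 5: (5) [L => T1]. Adds T1.
Closure: {A4, B, C8, D, E3, F, G5, J3, K7, L, N1, P, Q, R, S, T1, W3} — 17 facts.

17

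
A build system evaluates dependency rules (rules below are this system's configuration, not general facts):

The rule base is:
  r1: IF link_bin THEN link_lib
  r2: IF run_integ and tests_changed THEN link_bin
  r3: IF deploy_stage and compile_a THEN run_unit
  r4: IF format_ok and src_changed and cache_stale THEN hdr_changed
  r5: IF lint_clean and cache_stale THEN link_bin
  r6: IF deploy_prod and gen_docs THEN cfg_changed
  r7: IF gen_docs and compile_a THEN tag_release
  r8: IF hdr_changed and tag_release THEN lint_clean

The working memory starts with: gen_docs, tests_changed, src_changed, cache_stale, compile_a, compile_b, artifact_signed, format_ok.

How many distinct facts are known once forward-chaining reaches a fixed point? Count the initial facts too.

Round 1 fires r4, r7, giving hdr_changed, tag_release.
Round 2 fires r8, giving lint_clean.
Round 3 fires r5, giving link_bin.
Round 4 fires r1, giving link_lib.
Closure: {artifact_signed, cache_stale, compile_a, compile_b, format_ok, gen_docs, hdr_changed, link_bin, link_lib, lint_clean, src_changed, tag_release, tests_changed} — 13 facts.

13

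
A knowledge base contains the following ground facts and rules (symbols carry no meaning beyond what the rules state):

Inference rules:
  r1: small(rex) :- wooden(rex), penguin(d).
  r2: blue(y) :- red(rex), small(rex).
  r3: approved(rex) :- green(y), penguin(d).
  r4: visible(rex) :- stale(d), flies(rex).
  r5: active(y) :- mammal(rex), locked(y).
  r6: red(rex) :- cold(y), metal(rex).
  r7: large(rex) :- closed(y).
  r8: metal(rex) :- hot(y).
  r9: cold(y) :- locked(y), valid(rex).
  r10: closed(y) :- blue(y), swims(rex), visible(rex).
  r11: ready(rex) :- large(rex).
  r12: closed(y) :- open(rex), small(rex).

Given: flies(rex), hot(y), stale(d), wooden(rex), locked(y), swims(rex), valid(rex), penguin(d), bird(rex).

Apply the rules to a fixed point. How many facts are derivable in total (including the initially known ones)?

Round 1 fires r1, r4, r8, r9, giving small(rex), visible(rex), metal(rex), cold(y).
Round 2 fires r6, giving red(rex).
Round 3 fires r2, giving blue(y).
Round 4 fires r10, giving closed(y).
Round 5 fires r7, giving large(rex).
Round 6 fires r11, giving ready(rex).
Closure: {bird(rex), blue(y), closed(y), cold(y), flies(rex), hot(y), large(rex), locked(y), metal(rex), penguin(d), ready(rex), red(rex), small(rex), stale(d), swims(rex), valid(rex), visible(rex), wooden(rex)} — 18 facts.

18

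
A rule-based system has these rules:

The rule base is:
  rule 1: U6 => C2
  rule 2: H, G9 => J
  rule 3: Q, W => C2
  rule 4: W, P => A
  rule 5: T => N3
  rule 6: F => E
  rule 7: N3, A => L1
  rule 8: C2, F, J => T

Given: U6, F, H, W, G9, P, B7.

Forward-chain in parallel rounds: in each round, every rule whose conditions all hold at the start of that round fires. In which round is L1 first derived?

4

Round 1: rule 1 [U6 => C2]; rule 2 [H, G9 => J]; rule 4 [W, P => A]; rule 6 [F => E]. New: C2, J, A, E.
Round 2: rule 8 [C2, F, J => T]. New: T.
Round 3: rule 5 [T => N3]. New: N3.
Round 4: rule 7 [N3, A => L1]. New: L1.
L1 first appears in round 4.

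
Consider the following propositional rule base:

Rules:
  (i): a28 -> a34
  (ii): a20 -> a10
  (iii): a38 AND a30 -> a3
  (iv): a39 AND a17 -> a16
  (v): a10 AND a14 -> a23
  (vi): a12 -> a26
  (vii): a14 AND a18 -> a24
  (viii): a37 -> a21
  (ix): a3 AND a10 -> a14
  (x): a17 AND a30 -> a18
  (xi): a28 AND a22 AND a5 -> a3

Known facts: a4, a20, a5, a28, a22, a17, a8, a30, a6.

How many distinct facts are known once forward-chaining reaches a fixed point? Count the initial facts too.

16

Round 1: (i) [a28 -> a34]; (ii) [a20 -> a10]; (x) [a17 AND a30 -> a18]; (xi) [a28 AND a22 AND a5 -> a3]. Adds a34, a10, a18, a3.
Round 2: (ix) [a3 AND a10 -> a14]. Adds a14.
Round 3: (v) [a10 AND a14 -> a23]; (vii) [a14 AND a18 -> a24]. Adds a23, a24.
Closure: {a10, a14, a17, a18, a20, a22, a23, a24, a28, a3, a30, a34, a4, a5, a6, a8} — 16 facts.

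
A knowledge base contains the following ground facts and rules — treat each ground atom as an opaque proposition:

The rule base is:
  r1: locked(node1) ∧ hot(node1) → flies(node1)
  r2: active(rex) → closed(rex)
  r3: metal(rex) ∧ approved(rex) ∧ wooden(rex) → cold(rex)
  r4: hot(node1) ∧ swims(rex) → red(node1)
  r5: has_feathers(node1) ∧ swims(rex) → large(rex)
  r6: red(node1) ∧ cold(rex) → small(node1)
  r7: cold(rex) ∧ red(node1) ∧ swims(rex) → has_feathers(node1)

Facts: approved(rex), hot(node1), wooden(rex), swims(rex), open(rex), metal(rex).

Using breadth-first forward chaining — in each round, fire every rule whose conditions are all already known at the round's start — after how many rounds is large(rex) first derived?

Round 1: r3 [metal(rex) ∧ approved(rex) ∧ wooden(rex) → cold(rex)]; r4 [hot(node1) ∧ swims(rex) → red(node1)]. Adds cold(rex), red(node1).
Round 2: r6 [red(node1) ∧ cold(rex) → small(node1)]; r7 [cold(rex) ∧ red(node1) ∧ swims(rex) → has_feathers(node1)]. Adds small(node1), has_feathers(node1).
Round 3: r5 [has_feathers(node1) ∧ swims(rex) → large(rex)]. Adds large(rex).
large(rex) first appears in round 3.

3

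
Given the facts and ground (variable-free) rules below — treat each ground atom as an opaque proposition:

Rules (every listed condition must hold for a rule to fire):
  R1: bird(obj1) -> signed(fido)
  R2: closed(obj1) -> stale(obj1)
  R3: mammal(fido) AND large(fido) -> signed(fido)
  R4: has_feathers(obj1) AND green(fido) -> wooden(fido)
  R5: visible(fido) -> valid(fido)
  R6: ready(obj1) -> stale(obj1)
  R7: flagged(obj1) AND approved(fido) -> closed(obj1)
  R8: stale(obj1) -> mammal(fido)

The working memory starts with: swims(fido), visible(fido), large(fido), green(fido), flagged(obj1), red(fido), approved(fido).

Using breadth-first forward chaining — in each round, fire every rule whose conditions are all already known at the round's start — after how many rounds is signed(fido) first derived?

4

Round 1: R5 [visible(fido) -> valid(fido)]; R7 [flagged(obj1) AND approved(fido) -> closed(obj1)]. New: valid(fido), closed(obj1).
Round 2: R2 [closed(obj1) -> stale(obj1)]. New: stale(obj1).
Round 3: R8 [stale(obj1) -> mammal(fido)]. New: mammal(fido).
Round 4: R3 [mammal(fido) AND large(fido) -> signed(fido)]. New: signed(fido).
signed(fido) first appears in round 4.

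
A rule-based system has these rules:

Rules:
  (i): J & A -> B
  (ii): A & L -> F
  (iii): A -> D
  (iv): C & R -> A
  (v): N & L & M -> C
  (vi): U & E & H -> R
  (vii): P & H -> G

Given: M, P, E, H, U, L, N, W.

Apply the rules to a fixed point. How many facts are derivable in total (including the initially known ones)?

Round 1: (v) [N & L & M -> C]; (vi) [U & E & H -> R]; (vii) [P & H -> G]. New: C, R, G.
Round 2: (iv) [C & R -> A]. New: A.
Round 3: (ii) [A & L -> F]; (iii) [A -> D]. New: F, D.
Closure: {A, C, D, E, F, G, H, L, M, N, P, R, U, W} — 14 facts.

14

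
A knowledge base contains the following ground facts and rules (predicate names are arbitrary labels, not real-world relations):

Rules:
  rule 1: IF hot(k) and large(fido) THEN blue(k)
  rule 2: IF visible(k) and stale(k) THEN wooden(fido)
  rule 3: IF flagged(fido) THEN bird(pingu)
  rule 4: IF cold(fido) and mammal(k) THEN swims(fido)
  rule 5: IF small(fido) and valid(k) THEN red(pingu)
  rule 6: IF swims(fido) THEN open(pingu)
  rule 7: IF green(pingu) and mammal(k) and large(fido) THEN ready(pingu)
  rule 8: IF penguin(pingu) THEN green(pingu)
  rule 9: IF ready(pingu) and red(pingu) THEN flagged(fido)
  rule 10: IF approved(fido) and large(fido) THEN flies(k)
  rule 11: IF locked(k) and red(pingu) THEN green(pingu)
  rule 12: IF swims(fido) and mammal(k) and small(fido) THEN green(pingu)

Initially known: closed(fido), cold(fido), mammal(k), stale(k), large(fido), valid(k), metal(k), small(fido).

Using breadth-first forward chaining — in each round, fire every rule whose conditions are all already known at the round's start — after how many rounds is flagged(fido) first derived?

4

Round 1: rule 4 [IF cold(fido) and mammal(k) THEN swims(fido)]; rule 5 [IF small(fido) and valid(k) THEN red(pingu)]. Adds swims(fido), red(pingu).
Round 2: rule 6 [IF swims(fido) THEN open(pingu)]; rule 12 [IF swims(fido) and mammal(k) and small(fido) THEN green(pingu)]. Adds open(pingu), green(pingu).
Round 3: rule 7 [IF green(pingu) and mammal(k) and large(fido) THEN ready(pingu)]. Adds ready(pingu).
Round 4: rule 9 [IF ready(pingu) and red(pingu) THEN flagged(fido)]. Adds flagged(fido).
flagged(fido) first appears in round 4.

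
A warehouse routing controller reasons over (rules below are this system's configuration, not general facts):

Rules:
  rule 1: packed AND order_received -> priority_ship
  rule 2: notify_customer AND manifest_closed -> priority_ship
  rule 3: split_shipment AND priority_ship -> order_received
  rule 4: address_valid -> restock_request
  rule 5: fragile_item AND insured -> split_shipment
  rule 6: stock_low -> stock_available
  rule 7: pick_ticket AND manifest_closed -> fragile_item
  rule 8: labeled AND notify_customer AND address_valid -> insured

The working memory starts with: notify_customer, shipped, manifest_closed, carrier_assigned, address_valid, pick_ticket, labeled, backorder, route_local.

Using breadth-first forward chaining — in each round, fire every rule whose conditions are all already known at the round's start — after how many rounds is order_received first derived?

3

Round 1: rule 2 [notify_customer AND manifest_closed -> priority_ship]; rule 4 [address_valid -> restock_request]; rule 7 [pick_ticket AND manifest_closed -> fragile_item]; rule 8 [labeled AND notify_customer AND address_valid -> insured]. Adds priority_ship, restock_request, fragile_item, insured.
Round 2: rule 5 [fragile_item AND insured -> split_shipment]. Adds split_shipment.
Round 3: rule 3 [split_shipment AND priority_ship -> order_received]. Adds order_received.
order_received first appears in round 3.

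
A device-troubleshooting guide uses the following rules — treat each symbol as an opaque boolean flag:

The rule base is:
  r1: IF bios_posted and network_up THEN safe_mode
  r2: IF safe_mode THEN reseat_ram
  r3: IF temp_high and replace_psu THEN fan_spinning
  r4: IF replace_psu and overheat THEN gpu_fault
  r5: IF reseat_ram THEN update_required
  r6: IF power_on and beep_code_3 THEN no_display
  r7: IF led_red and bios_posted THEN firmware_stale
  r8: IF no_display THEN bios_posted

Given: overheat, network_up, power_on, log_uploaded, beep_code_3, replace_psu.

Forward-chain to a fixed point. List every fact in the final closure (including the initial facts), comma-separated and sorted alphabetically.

Round 1: r4 [IF replace_psu and overheat THEN gpu_fault]; r6 [IF power_on and beep_code_3 THEN no_display]. Adds gpu_fault, no_display.
Round 2: r8 [IF no_display THEN bios_posted]. Adds bios_posted.
Round 3: r1 [IF bios_posted and network_up THEN safe_mode]. Adds safe_mode.
Round 4: r2 [IF safe_mode THEN reseat_ram]. Adds reseat_ram.
Round 5: r5 [IF reseat_ram THEN update_required]. Adds update_required.

beep_code_3, bios_posted, gpu_fault, log_uploaded, network_up, no_display, overheat, power_on, replace_psu, reseat_ram, safe_mode, update_required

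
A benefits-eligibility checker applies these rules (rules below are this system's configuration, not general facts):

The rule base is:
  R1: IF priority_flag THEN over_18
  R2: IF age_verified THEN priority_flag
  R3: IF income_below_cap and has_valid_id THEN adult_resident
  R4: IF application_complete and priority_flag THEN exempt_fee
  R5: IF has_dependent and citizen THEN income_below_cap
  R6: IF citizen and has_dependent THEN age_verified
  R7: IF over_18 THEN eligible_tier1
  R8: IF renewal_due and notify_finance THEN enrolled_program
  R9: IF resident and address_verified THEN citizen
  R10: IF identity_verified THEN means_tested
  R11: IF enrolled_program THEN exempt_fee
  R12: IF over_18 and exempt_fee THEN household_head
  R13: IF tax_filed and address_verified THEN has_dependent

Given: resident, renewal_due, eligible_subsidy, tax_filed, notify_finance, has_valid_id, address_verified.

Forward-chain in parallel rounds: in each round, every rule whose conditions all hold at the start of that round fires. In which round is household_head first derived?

5

[1] R8 [IF renewal_due and notify_finance THEN enrolled_program]; R9 [IF resident and address_verified THEN citizen]; R13 [IF tax_filed and address_verified THEN has_dependent]. ⇒ new: enrolled_program, citizen, has_dependent.
[2] R5 [IF has_dependent and citizen THEN income_below_cap]; R6 [IF citizen and has_dependent THEN age_verified]; R11 [IF enrolled_program THEN exempt_fee]. ⇒ new: income_below_cap, age_verified, exempt_fee.
[3] R2 [IF age_verified THEN priority_flag]; R3 [IF income_below_cap and has_valid_id THEN adult_resident]. ⇒ new: priority_flag, adult_resident.
[4] R1 [IF priority_flag THEN over_18]. ⇒ new: over_18.
[5] R7 [IF over_18 THEN eligible_tier1]; R12 [IF over_18 and exempt_fee THEN household_head]. ⇒ new: eligible_tier1, household_head.
household_head first appears in round 5.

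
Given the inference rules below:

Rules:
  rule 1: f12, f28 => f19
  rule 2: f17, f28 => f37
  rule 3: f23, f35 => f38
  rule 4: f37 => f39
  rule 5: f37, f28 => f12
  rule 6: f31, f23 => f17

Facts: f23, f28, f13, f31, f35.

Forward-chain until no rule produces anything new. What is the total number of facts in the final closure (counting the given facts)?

11

Round 1 fires rule 3, rule 6, giving f38, f17.
Round 2 fires rule 2, giving f37.
Round 3 fires rule 4, rule 5, giving f39, f12.
Round 4 fires rule 1, giving f19.
Closure: {f12, f13, f17, f19, f23, f28, f31, f35, f37, f38, f39} — 11 facts.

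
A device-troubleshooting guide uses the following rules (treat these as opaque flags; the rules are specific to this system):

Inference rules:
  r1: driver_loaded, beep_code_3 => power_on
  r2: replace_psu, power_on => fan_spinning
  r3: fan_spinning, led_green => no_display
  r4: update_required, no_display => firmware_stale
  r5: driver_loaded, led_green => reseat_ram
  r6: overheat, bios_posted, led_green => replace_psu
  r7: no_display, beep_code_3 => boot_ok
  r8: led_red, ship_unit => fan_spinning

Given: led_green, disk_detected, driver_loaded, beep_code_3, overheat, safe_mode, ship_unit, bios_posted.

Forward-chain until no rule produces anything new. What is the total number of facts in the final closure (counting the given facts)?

14

Round 1: r1 [driver_loaded, beep_code_3 => power_on]; r5 [driver_loaded, led_green => reseat_ram]; r6 [overheat, bios_posted, led_green => replace_psu]. Adds power_on, reseat_ram, replace_psu.
Round 2: r2 [replace_psu, power_on => fan_spinning]. Adds fan_spinning.
Round 3: r3 [fan_spinning, led_green => no_display]. Adds no_display.
Round 4: r7 [no_display, beep_code_3 => boot_ok]. Adds boot_ok.
Closure: {beep_code_3, bios_posted, boot_ok, disk_detected, driver_loaded, fan_spinning, led_green, no_display, overheat, power_on, replace_psu, reseat_ram, safe_mode, ship_unit} — 14 facts.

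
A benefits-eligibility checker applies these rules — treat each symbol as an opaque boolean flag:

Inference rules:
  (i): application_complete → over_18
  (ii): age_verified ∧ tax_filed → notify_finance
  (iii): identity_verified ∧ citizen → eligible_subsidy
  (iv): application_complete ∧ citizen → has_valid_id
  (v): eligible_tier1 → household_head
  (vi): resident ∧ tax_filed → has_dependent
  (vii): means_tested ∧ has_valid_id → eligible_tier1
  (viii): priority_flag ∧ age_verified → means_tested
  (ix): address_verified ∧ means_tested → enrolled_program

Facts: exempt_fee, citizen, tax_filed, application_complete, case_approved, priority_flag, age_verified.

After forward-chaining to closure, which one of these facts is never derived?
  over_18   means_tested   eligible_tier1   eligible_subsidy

eligible_subsidy

Round 1: (i) [application_complete → over_18]; (ii) [age_verified ∧ tax_filed → notify_finance]; (iv) [application_complete ∧ citizen → has_valid_id]; (viii) [priority_flag ∧ age_verified → means_tested]. New: over_18, notify_finance, has_valid_id, means_tested.
Round 2: (vii) [means_tested ∧ has_valid_id → eligible_tier1]. New: eligible_tier1.
Round 3: (v) [eligible_tier1 → household_head]. New: household_head.
Derived: eligible_tier1 (round 2), over_18 (round 1), means_tested (round 1). eligible_subsidy never appears in any round.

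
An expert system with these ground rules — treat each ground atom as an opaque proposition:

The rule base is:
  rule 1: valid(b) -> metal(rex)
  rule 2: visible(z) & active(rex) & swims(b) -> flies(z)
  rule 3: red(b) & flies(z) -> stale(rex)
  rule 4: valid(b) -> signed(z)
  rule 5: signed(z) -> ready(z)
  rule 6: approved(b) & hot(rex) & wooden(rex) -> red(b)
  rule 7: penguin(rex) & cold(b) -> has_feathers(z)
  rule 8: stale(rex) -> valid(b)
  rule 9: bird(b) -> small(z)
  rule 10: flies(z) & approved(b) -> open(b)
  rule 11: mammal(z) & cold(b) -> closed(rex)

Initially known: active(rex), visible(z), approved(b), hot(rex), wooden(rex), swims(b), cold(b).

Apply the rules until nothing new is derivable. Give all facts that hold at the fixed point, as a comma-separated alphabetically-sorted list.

Round 1: rule 2 [visible(z) & active(rex) & swims(b) -> flies(z)]; rule 6 [approved(b) & hot(rex) & wooden(rex) -> red(b)]. Adds flies(z), red(b).
Round 2: rule 3 [red(b) & flies(z) -> stale(rex)]; rule 10 [flies(z) & approved(b) -> open(b)]. Adds stale(rex), open(b).
Round 3: rule 8 [stale(rex) -> valid(b)]. Adds valid(b).
Round 4: rule 1 [valid(b) -> metal(rex)]; rule 4 [valid(b) -> signed(z)]. Adds metal(rex), signed(z).
Round 5: rule 5 [signed(z) -> ready(z)]. Adds ready(z).

active(rex), approved(b), cold(b), flies(z), hot(rex), metal(rex), open(b), ready(z), red(b), signed(z), stale(rex), swims(b), valid(b), visible(z), wooden(rex)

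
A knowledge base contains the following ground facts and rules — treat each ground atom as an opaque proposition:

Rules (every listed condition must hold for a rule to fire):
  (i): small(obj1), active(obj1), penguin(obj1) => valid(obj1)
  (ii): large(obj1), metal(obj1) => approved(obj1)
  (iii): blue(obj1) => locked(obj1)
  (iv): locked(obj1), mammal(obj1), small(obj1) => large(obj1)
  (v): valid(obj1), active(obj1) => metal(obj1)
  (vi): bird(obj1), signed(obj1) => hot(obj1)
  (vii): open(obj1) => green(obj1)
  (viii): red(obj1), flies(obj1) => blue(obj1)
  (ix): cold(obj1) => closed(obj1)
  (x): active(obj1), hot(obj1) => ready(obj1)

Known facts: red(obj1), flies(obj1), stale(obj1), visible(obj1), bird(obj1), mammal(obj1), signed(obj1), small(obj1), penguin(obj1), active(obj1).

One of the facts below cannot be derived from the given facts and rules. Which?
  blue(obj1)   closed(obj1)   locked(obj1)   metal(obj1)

closed(obj1)

Round 1 fires (i), (vi), (viii), giving valid(obj1), hot(obj1), blue(obj1).
Round 2 fires (iii), (v), (x), giving locked(obj1), metal(obj1), ready(obj1).
Round 3 fires (iv), giving large(obj1).
Round 4 fires (ii), giving approved(obj1).
Derived: locked(obj1) (round 2), metal(obj1) (round 2), blue(obj1) (round 1). closed(obj1) never appears in any round.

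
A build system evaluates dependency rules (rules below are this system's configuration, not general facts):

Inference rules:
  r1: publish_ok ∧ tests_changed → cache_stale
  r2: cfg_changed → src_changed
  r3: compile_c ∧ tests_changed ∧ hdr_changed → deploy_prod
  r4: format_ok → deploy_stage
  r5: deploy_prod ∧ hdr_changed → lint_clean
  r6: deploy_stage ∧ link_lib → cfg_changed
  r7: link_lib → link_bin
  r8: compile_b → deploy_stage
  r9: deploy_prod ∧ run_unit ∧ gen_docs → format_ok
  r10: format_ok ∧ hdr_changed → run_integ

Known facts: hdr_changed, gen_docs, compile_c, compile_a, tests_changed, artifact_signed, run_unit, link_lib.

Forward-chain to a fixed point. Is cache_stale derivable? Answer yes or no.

Round 1 fires r3, r7, giving deploy_prod, link_bin.
Round 2 fires r5, r9, giving lint_clean, format_ok.
Round 3 fires r4, r10, giving deploy_stage, run_integ.
Round 4 fires r6, giving cfg_changed.
Round 5 fires r2, giving src_changed.
Fixed point reached. cache_stale is concluded only by r1; r1 needs publish_ok (never derived).

no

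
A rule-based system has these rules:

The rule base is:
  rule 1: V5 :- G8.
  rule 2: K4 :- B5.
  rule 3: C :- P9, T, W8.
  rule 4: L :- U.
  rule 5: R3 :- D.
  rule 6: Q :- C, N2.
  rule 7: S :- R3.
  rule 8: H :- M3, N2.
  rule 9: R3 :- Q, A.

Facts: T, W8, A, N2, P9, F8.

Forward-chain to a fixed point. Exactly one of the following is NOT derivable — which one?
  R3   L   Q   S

L

Round 1: rule 3 [C :- P9, T, W8.]. New: C.
Round 2: rule 6 [Q :- C, N2.]. New: Q.
Round 3: rule 9 [R3 :- Q, A.]. New: R3.
Round 4: rule 7 [S :- R3.]. New: S.
Derived: S (round 4), Q (round 2), R3 (round 3). L never appears in any round.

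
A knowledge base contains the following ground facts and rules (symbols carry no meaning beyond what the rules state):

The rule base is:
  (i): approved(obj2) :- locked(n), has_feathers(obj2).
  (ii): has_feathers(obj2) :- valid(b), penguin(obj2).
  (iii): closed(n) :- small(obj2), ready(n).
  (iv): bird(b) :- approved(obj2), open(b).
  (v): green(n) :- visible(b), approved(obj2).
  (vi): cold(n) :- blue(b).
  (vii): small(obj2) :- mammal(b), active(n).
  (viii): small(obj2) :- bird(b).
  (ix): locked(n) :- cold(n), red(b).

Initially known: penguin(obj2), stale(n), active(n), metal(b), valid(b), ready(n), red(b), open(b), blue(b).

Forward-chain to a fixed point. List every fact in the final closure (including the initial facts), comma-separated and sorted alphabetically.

Round 1 fires (ii), (vi), giving has_feathers(obj2), cold(n).
Round 2 fires (ix), giving locked(n).
Round 3 fires (i), giving approved(obj2).
Round 4 fires (iv), giving bird(b).
Round 5 fires (viii), giving small(obj2).
Round 6 fires (iii), giving closed(n).

active(n), approved(obj2), bird(b), blue(b), closed(n), cold(n), has_feathers(obj2), locked(n), metal(b), open(b), penguin(obj2), ready(n), red(b), small(obj2), stale(n), valid(b)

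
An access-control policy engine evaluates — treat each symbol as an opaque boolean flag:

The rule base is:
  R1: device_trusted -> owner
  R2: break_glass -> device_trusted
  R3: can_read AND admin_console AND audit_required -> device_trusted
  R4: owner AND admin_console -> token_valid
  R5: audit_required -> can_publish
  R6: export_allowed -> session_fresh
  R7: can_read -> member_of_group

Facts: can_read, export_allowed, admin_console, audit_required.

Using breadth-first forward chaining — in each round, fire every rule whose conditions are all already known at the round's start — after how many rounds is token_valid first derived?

Round 1 — R3, R5, R6, R7, derive device_trusted, can_publish, session_fresh, member_of_group.
Round 2 — R1, derive owner.
Round 3 — R4, derive token_valid.
token_valid first appears in round 3.

3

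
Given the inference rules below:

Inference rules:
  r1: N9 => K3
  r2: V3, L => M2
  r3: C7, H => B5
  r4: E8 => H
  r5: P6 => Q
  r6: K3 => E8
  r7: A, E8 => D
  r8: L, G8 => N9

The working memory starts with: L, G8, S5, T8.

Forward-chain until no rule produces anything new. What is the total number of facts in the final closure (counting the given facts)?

Round 1: r8 [L, G8 => N9]. Adds N9.
Round 2: r1 [N9 => K3]. Adds K3.
Round 3: r6 [K3 => E8]. Adds E8.
Round 4: r4 [E8 => H]. Adds H.
Closure: {E8, G8, H, K3, L, N9, S5, T8} — 8 facts.

8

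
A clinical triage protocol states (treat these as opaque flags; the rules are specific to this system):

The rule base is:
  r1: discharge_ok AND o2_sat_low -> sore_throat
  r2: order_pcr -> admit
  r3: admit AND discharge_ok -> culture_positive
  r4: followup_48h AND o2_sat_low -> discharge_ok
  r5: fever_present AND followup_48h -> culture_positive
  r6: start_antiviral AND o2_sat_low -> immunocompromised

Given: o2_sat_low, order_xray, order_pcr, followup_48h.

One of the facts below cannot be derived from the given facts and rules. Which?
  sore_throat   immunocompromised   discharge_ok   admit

Round 1 — r2, r4, derive admit, discharge_ok.
Round 2 — r1, r3, derive sore_throat, culture_positive.
Derived: sore_throat (round 2), discharge_ok (round 1), admit (round 1). immunocompromised never appears in any round.

immunocompromised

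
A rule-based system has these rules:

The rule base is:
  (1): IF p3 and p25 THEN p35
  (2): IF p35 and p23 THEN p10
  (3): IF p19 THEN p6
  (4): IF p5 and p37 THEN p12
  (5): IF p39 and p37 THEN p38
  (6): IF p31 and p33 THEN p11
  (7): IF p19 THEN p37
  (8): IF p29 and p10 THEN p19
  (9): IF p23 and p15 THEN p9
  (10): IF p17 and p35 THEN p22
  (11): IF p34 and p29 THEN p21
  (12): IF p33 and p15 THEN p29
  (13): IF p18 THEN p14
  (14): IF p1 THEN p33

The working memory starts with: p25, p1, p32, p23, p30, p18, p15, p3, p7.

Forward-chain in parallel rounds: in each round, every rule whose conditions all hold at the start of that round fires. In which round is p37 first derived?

4

Round 1: (1) [IF p3 and p25 THEN p35]; (9) [IF p23 and p15 THEN p9]; (13) [IF p18 THEN p14]; (14) [IF p1 THEN p33]. Adds p35, p9, p14, p33.
Round 2: (2) [IF p35 and p23 THEN p10]; (12) [IF p33 and p15 THEN p29]. Adds p10, p29.
Round 3: (8) [IF p29 and p10 THEN p19]. Adds p19.
Round 4: (3) [IF p19 THEN p6]; (7) [IF p19 THEN p37]. Adds p6, p37.
p37 first appears in round 4.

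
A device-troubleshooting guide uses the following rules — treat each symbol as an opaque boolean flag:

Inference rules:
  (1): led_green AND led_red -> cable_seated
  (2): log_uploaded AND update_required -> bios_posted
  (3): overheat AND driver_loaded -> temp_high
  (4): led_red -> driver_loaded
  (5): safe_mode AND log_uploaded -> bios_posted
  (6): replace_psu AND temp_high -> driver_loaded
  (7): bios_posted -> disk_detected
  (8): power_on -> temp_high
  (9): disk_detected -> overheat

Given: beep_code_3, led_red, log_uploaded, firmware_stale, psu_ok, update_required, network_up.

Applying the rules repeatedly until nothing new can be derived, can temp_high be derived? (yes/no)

Round 1 fires (2), (4), giving bios_posted, driver_loaded.
Round 2 fires (7), giving disk_detected.
Round 3 fires (9), giving overheat.
Round 4 fires (3), giving temp_high.
temp_high appears in round 4, so it is derivable.

yes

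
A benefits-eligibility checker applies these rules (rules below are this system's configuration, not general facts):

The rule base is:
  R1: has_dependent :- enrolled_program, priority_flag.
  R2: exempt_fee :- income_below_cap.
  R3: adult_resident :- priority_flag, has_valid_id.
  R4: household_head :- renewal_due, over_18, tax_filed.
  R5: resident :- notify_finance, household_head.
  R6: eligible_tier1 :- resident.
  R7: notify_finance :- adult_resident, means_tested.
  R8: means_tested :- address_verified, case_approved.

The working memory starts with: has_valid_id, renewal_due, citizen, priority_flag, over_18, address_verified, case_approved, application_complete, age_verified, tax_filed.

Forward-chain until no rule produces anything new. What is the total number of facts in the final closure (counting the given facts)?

Round 1: R3 [adult_resident :- priority_flag, has_valid_id.]; R4 [household_head :- renewal_due, over_18, tax_filed.]; R8 [means_tested :- address_verified, case_approved.]. Adds adult_resident, household_head, means_tested.
Round 2: R7 [notify_finance :- adult_resident, means_tested.]. Adds notify_finance.
Round 3: R5 [resident :- notify_finance, household_head.]. Adds resident.
Round 4: R6 [eligible_tier1 :- resident.]. Adds eligible_tier1.
Closure: {address_verified, adult_resident, age_verified, application_complete, case_approved, citizen, eligible_tier1, has_valid_id, household_head, means_tested, notify_finance, over_18, priority_flag, renewal_due, resident, tax_filed} — 16 facts.

16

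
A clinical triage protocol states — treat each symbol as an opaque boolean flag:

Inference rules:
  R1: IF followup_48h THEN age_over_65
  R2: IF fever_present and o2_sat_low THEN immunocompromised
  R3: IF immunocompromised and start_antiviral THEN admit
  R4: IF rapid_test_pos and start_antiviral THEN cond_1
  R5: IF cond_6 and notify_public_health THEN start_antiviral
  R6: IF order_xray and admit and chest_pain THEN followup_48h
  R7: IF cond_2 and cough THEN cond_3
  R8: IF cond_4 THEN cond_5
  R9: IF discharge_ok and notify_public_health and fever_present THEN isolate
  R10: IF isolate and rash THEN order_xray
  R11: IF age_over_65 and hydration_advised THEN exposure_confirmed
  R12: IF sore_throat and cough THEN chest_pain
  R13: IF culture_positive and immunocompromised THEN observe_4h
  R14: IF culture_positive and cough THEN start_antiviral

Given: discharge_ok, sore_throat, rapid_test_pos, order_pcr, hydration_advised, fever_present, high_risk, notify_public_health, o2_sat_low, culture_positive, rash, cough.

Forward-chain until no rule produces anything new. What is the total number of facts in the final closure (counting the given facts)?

23

Round 1: R2 [IF fever_present and o2_sat_low THEN immunocompromised]; R9 [IF discharge_ok and notify_public_health and fever_present THEN isolate]; R12 [IF sore_throat and cough THEN chest_pain]; R14 [IF culture_positive and cough THEN start_antiviral]. Adds immunocompromised, isolate, chest_pain, start_antiviral.
Round 2: R3 [IF immunocompromised and start_antiviral THEN admit]; R4 [IF rapid_test_pos and start_antiviral THEN cond_1]; R10 [IF isolate and rash THEN order_xray]; R13 [IF culture_positive and immunocompromised THEN observe_4h]. Adds admit, cond_1, order_xray, observe_4h.
Round 3: R6 [IF order_xray and admit and chest_pain THEN followup_48h]. Adds followup_48h.
Round 4: R1 [IF followup_48h THEN age_over_65]. Adds age_over_65.
Round 5: R11 [IF age_over_65 and hydration_advised THEN exposure_confirmed]. Adds exposure_confirmed.
Closure: {admit, age_over_65, chest_pain, cond_1, cough, culture_positive, discharge_ok, exposure_confirmed, fever_present, followup_48h, high_risk, hydration_advised, immunocompromised, isolate, notify_public_health, o2_sat_low, observe_4h, order_pcr, order_xray, rapid_test_pos, rash, sore_throat, start_antiviral} — 23 facts.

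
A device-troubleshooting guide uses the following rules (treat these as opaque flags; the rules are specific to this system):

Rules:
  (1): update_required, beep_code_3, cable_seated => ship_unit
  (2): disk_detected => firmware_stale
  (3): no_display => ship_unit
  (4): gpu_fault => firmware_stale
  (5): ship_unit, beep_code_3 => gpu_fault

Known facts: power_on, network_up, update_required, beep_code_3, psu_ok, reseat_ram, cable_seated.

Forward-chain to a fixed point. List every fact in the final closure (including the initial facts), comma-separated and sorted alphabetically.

[1] (1) [update_required, beep_code_3, cable_seated => ship_unit]. ⇒ new: ship_unit.
[2] (5) [ship_unit, beep_code_3 => gpu_fault]. ⇒ new: gpu_fault.
[3] (4) [gpu_fault => firmware_stale]. ⇒ new: firmware_stale.

beep_code_3, cable_seated, firmware_stale, gpu_fault, network_up, power_on, psu_ok, reseat_ram, ship_unit, update_required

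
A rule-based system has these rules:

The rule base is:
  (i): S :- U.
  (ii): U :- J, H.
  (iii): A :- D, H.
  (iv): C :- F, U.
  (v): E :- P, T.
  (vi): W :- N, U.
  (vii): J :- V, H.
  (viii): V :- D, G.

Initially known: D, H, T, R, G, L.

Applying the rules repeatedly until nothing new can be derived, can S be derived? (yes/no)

yes

Round 1 — (iii), (viii), derive A, V.
Round 2 — (vii), derive J.
Round 3 — (ii), derive U.
Round 4 — (i), derive S.
S appears in round 4, so it is derivable.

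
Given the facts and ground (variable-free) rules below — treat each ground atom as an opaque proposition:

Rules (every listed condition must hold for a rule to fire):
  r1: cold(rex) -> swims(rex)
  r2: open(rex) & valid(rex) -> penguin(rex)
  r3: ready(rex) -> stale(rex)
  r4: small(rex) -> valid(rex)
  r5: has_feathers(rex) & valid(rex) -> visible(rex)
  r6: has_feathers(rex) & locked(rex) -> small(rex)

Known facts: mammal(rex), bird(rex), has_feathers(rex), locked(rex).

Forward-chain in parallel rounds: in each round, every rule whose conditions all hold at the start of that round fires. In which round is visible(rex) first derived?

3

Round 1: r6 [has_feathers(rex) & locked(rex) -> small(rex)]. New: small(rex).
Round 2: r4 [small(rex) -> valid(rex)]. New: valid(rex).
Round 3: r5 [has_feathers(rex) & valid(rex) -> visible(rex)]. New: visible(rex).
visible(rex) first appears in round 3.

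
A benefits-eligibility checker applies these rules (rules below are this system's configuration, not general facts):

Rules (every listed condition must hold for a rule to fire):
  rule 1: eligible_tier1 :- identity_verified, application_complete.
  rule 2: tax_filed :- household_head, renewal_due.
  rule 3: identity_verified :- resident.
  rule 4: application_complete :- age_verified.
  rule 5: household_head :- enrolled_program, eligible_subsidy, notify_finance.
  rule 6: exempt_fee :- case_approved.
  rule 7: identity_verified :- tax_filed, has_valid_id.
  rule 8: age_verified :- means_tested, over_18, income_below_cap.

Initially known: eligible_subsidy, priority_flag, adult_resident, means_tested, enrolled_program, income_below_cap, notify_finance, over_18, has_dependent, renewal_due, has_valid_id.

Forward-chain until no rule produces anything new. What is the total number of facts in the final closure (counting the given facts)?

17

Round 1: rule 5 [household_head :- enrolled_program, eligible_subsidy, notify_finance.]; rule 8 [age_verified :- means_tested, over_18, income_below_cap.]. Adds household_head, age_verified.
Round 2: rule 2 [tax_filed :- household_head, renewal_due.]; rule 4 [application_complete :- age_verified.]. Adds tax_filed, application_complete.
Round 3: rule 7 [identity_verified :- tax_filed, has_valid_id.]. Adds identity_verified.
Round 4: rule 1 [eligible_tier1 :- identity_verified, application_complete.]. Adds eligible_tier1.
Closure: {adult_resident, age_verified, application_complete, eligible_subsidy, eligible_tier1, enrolled_program, has_dependent, has_valid_id, household_head, identity_verified, income_below_cap, means_tested, notify_finance, over_18, priority_flag, renewal_due, tax_filed} — 17 facts.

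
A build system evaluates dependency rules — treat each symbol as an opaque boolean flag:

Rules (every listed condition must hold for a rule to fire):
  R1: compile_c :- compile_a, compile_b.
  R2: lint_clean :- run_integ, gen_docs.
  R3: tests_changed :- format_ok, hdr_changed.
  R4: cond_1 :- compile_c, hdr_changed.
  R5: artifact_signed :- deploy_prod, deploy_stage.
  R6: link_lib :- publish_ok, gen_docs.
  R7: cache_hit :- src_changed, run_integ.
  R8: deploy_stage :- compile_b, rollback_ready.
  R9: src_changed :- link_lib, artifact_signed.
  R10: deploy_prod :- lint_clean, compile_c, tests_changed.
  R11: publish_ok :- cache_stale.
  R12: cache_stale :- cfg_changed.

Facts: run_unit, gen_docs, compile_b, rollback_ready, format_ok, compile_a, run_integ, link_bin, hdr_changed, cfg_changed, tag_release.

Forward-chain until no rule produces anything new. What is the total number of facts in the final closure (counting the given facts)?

Round 1: R1 [compile_c :- compile_a, compile_b.]; R2 [lint_clean :- run_integ, gen_docs.]; R3 [tests_changed :- format_ok, hdr_changed.]; R8 [deploy_stage :- compile_b, rollback_ready.]; R12 [cache_stale :- cfg_changed.]. New: compile_c, lint_clean, tests_changed, deploy_stage, cache_stale.
Round 2: R4 [cond_1 :- compile_c, hdr_changed.]; R10 [deploy_prod :- lint_clean, compile_c, tests_changed.]; R11 [publish_ok :- cache_stale.]. New: cond_1, deploy_prod, publish_ok.
Round 3: R5 [artifact_signed :- deploy_prod, deploy_stage.]; R6 [link_lib :- publish_ok, gen_docs.]. New: artifact_signed, link_lib.
Round 4: R9 [src_changed :- link_lib, artifact_signed.]. New: src_changed.
Round 5: R7 [cache_hit :- src_changed, run_integ.]. New: cache_hit.
Closure: {artifact_signed, cache_hit, cache_stale, cfg_changed, compile_a, compile_b, compile_c, cond_1, deploy_prod, deploy_stage, format_ok, gen_docs, hdr_changed, link_bin, link_lib, lint_clean, publish_ok, rollback_ready, run_integ, run_unit, src_changed, tag_release, tests_changed} — 23 facts.

23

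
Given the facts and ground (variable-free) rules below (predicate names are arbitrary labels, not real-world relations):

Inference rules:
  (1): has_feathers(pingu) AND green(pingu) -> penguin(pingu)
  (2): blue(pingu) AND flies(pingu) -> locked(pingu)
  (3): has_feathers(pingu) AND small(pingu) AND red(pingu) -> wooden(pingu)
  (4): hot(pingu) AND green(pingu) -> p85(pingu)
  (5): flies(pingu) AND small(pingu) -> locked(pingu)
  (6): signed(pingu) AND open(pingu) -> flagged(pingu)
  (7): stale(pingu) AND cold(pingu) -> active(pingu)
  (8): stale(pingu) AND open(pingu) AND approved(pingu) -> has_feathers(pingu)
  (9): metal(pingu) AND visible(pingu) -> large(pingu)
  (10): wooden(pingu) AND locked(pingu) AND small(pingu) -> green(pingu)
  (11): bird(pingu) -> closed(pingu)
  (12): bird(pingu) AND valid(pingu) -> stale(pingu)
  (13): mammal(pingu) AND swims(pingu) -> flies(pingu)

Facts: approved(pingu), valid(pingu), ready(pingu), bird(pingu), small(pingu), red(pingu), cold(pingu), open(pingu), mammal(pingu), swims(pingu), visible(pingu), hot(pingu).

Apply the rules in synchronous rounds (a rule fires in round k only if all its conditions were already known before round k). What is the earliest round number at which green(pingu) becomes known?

Round 1 — (11), (12), (13), derive closed(pingu), stale(pingu), flies(pingu).
Round 2 — (5), (7), (8), derive locked(pingu), active(pingu), has_feathers(pingu).
Round 3 — (3), derive wooden(pingu).
Round 4 — (10), derive green(pingu).
green(pingu) first appears in round 4.

4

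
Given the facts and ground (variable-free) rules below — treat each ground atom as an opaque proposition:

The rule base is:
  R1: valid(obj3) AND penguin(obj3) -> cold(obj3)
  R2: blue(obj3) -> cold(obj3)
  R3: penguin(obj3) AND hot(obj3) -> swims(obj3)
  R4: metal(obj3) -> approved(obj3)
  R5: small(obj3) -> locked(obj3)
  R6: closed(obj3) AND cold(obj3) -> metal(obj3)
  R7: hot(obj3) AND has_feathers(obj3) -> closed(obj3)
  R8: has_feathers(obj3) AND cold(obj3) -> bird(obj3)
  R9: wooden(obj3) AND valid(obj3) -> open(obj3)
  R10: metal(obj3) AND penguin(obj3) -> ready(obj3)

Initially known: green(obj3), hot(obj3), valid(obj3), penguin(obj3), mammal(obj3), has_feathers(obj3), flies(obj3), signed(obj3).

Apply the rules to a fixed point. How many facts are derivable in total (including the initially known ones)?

15

Round 1 — R1, R3, R7, derive cold(obj3), swims(obj3), closed(obj3).
Round 2 — R6, R8, derive metal(obj3), bird(obj3).
Round 3 — R4, R10, derive approved(obj3), ready(obj3).
Closure: {approved(obj3), bird(obj3), closed(obj3), cold(obj3), flies(obj3), green(obj3), has_feathers(obj3), hot(obj3), mammal(obj3), metal(obj3), penguin(obj3), ready(obj3), signed(obj3), swims(obj3), valid(obj3)} — 15 facts.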